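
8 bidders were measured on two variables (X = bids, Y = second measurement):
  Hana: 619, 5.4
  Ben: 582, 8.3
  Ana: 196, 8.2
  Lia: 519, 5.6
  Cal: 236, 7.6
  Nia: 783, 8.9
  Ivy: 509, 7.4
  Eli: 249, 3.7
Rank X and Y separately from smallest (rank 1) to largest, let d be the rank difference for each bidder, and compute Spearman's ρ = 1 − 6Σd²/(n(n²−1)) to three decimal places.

Ranks of variable 1: 7, 6, 1, 5, 2, 8, 4, 3
Ranks of variable 2: 2, 7, 6, 3, 5, 8, 4, 1
d = r₁ − r₂: 5, -1, -5, 2, -3, 0, 0, 2
d²: 25, 1, 25, 4, 9, 0, 0, 4; Σd² = 68
ρ = 1 − 6·68/(8·63) = 1 − 408/504 = 0.190

0.190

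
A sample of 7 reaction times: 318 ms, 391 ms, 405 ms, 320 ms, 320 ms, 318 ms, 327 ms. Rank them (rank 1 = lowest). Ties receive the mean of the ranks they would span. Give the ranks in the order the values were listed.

Sorted (ascending): 318, 318, 320, 320, 327, 391, 405
The 2 values of 318 occupy positions 1–2 → average rank (1+2)/2 = 1.5.
The 2 values of 320 occupy positions 3–4 → average rank (3+4)/2 = 3.5.

1.5, 6, 7, 3.5, 3.5, 1.5, 5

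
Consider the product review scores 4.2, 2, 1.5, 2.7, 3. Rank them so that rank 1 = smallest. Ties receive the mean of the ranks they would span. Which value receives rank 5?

Sorted (ascending): 1.5, 2, 2.7, 3, 4.2
No ties — each value takes its position as its rank.
Rank 5 → value 4.2.

4.2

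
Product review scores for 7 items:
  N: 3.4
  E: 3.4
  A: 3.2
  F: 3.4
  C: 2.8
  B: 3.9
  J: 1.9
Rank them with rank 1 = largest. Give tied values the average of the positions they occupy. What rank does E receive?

Sorted (descending): 3.9, 3.4, 3.4, 3.4, 3.2, 2.8, 1.9
The 3 values of 3.4 occupy positions 2–4 → average rank 3.
E has value 3.4 → rank 3.

3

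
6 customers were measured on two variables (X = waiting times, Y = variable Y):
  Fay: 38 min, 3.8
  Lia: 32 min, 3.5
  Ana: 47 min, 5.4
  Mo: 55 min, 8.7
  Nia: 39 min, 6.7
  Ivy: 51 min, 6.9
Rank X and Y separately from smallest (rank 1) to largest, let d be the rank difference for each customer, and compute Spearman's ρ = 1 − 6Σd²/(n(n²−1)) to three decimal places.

Ranks of variable 1: 2, 1, 4, 6, 3, 5
Ranks of variable 2: 2, 1, 3, 6, 4, 5
d = r₁ − r₂: 0, 0, 1, 0, -1, 0
d²: 0, 0, 1, 0, 1, 0; Σd² = 2
ρ = 1 − 6·2/(6·35) = 1 − 12/210 = 0.943

0.943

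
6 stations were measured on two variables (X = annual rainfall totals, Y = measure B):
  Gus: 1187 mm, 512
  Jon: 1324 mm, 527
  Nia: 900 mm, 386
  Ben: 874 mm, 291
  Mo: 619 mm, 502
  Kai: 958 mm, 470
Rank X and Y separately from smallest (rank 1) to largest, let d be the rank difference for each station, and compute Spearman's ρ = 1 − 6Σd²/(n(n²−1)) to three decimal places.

Ranks of variable 1: 5, 6, 3, 2, 1, 4
Ranks of variable 2: 5, 6, 2, 1, 4, 3
d = r₁ − r₂: 0, 0, 1, 1, -3, 1
d²: 0, 0, 1, 1, 9, 1; Σd² = 12
ρ = 1 − 6·12/(6·35) = 1 − 72/210 = 0.657

0.657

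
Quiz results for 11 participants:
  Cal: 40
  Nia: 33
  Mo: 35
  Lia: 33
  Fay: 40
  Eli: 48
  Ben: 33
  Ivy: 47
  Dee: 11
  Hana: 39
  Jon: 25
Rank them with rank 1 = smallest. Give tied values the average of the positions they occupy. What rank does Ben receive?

Sorted (ascending): 11, 25, 33, 33, 33, 35, 39, 40, 40, 47, 48
The 3 values of 33 occupy positions 3–5 → average rank 4.
The 2 values of 40 occupy positions 8–9 → average rank (8+9)/2 = 8.5.
Ben has value 33 → rank 4.

4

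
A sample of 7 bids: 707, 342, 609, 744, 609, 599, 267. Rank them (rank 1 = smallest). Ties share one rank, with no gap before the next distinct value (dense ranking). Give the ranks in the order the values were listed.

Sorted (ascending): 267, 342, 599, 609, 609, 707, 744
The 2 values of 609 share dense rank 4.
Remaining distinct values take the next consecutive integers.

5, 2, 4, 6, 4, 3, 1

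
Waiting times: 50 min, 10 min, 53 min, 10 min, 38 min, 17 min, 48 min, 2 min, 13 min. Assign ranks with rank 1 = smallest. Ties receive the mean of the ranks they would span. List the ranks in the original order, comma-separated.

8, 2.5, 9, 2.5, 6, 5, 7, 1, 4

Sorted (ascending): 2, 10, 10, 13, 17, 38, 48, 50, 53
The 2 values of 10 occupy positions 2–3 → average rank (2+3)/2 = 2.5.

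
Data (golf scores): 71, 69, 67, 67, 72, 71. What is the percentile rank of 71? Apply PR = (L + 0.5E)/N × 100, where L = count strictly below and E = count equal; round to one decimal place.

N = 6.
Strictly below 71: 3. Equal to 71: 2.
PR = (3 + 0.5·2)/6 × 100 = 66.7

66.7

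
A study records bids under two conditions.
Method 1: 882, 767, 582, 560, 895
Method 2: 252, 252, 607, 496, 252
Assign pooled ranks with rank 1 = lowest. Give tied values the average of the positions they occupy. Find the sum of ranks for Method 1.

38

Sorted (ascending): 252, 252, 252, 496, 560, 582, 607, 767, 882, 895
The 3 values of 252 occupy positions 1–3 → average rank 2.
Method 1 values → pooled ranks: 882→9, 767→8, 582→6, 560→5, 895→10
Rank sum = 9 + 8 + 6 + 5 + 10 = 38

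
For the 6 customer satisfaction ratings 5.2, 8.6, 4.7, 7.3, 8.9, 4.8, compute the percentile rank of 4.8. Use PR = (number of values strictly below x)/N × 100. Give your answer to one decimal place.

N = 6.
Strictly below 4.8: 1. Equal to 4.8: 1.
PR = 1/6 × 100 = 16.7

16.7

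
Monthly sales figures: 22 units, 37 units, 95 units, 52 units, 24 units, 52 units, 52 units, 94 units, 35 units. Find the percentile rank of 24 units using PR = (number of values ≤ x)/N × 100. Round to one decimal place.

N = 9.
Strictly below 24: 1. Equal to 24: 1.
PR = 2/9 × 100 = 22.2

22.2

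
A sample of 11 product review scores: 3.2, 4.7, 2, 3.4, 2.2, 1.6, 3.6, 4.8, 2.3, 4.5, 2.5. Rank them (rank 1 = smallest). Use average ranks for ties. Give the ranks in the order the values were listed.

6, 10, 2, 7, 3, 1, 8, 11, 4, 9, 5

Sorted (ascending): 1.6, 2, 2.2, 2.3, 2.5, 3.2, 3.4, 3.6, 4.5, 4.7, 4.8
No ties — each value takes its position as its rank.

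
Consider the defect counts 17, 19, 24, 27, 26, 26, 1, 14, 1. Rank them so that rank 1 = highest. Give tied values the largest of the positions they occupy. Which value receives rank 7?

14

Sorted (descending): 27, 26, 26, 24, 19, 17, 14, 1, 1
The 2 values of 26 occupy positions 2–3 → each gets rank 3.
The 2 values of 1 occupy positions 8–9 → each gets rank 9.
Rank 7 → value 14.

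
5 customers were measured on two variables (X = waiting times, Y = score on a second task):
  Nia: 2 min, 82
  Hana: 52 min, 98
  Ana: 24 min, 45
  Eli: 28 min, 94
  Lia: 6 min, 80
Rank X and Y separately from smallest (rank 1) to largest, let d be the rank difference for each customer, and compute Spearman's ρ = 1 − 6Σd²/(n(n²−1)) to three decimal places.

Ranks of variable 1: 1, 5, 3, 4, 2
Ranks of variable 2: 3, 5, 1, 4, 2
d = r₁ − r₂: -2, 0, 2, 0, 0
d²: 4, 0, 4, 0, 0; Σd² = 8
ρ = 1 − 6·8/(5·24) = 1 − 48/120 = 0.600

0.600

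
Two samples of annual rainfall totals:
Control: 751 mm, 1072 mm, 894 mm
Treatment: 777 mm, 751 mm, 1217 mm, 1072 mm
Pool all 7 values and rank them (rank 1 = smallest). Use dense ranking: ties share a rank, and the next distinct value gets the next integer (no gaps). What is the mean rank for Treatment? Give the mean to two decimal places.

Sorted (ascending): 751, 751, 777, 894, 1072, 1072, 1217
The 2 values of 751 share dense rank 1.
The 2 values of 1072 share dense rank 4.
Remaining distinct values take the next consecutive integers.
Treatment values → pooled ranks: 777→2, 751→1, 1217→5, 1072→4
Mean rank = (2 + 1 + 5 + 4) / 4 = 3.00

3.00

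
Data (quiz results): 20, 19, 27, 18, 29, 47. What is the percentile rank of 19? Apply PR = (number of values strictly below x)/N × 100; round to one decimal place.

16.7

N = 6.
Strictly below 19: 1. Equal to 19: 1.
PR = 1/6 × 100 = 16.7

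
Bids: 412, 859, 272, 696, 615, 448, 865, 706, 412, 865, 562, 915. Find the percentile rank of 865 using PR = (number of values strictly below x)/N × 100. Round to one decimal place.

75.0

N = 12.
Strictly below 865: 9. Equal to 865: 2.
PR = 9/12 × 100 = 75.0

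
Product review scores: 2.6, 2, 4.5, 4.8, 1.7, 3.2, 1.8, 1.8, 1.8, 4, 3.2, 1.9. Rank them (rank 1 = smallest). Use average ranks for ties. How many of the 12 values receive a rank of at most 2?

1

Sorted (ascending): 1.7, 1.8, 1.8, 1.8, 1.9, 2, 2.6, 3.2, 3.2, 4, 4.5, 4.8
The 3 values of 1.8 occupy positions 2–4 → average rank 3.
The 2 values of 3.2 occupy positions 8–9 → average rank (8+9)/2 = 8.5.
Ranks ≤ 2: {1} → 1 value.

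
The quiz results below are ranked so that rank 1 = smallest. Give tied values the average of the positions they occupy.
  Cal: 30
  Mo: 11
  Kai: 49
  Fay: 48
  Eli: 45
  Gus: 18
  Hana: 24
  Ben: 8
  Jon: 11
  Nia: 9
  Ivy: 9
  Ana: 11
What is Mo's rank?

5

Sorted (ascending): 8, 9, 9, 11, 11, 11, 18, 24, 30, 45, 48, 49
The 2 values of 9 occupy positions 2–3 → average rank (2+3)/2 = 2.5.
The 3 values of 11 occupy positions 4–6 → average rank 5.
Mo has value 11 → rank 5.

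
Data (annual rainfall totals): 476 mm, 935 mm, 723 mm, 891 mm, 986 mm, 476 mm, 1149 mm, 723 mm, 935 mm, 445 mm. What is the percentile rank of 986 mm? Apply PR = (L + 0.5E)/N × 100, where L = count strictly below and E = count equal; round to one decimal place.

85.0

N = 10.
Strictly below 986: 8. Equal to 986: 1.
PR = (8 + 0.5·1)/10 × 100 = 85.0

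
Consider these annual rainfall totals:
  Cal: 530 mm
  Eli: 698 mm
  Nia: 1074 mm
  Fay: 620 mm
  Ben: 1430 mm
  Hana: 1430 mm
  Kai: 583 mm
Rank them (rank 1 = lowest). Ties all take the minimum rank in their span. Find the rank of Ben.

6

Sorted (ascending): 530, 583, 620, 698, 1074, 1430, 1430
The 2 values of 1430 occupy positions 6–7 → each gets rank 6.
Ben has value 1430 mm → rank 6.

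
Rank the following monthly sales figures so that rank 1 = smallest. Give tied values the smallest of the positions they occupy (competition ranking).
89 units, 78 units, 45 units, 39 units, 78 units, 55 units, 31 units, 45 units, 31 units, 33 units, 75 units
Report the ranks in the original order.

Sorted (ascending): 31, 31, 33, 39, 45, 45, 55, 75, 78, 78, 89
The 2 values of 31 occupy positions 1–2 → each gets rank 1.
The 2 values of 45 occupy positions 5–6 → each gets rank 5.
The 2 values of 78 occupy positions 9–10 → each gets rank 9.

11, 9, 5, 4, 9, 7, 1, 5, 1, 3, 8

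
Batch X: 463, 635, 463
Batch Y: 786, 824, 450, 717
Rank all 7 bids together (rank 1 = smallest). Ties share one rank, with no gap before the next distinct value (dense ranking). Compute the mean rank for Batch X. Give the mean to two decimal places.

Sorted (ascending): 450, 463, 463, 635, 717, 786, 824
The 2 values of 463 share dense rank 2.
Remaining distinct values take the next consecutive integers.
Batch X values → pooled ranks: 463→2, 635→3, 463→2
Mean rank = (2 + 3 + 2) / 3 = 2.33

2.33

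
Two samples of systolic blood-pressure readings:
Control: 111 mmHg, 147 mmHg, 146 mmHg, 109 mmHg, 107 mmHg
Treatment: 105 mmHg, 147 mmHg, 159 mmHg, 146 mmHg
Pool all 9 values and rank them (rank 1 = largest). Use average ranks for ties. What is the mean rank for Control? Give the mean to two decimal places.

Sorted (descending): 159, 147, 147, 146, 146, 111, 109, 107, 105
The 2 values of 147 occupy positions 2–3 → average rank (2+3)/2 = 2.5.
The 2 values of 146 occupy positions 4–5 → average rank (4+5)/2 = 4.5.
Control values → pooled ranks: 111→6, 147→2.5, 146→4.5, 109→7, 107→8
Mean rank = (6 + 2.5 + 4.5 + 7 + 8) / 5 = 5.60

5.60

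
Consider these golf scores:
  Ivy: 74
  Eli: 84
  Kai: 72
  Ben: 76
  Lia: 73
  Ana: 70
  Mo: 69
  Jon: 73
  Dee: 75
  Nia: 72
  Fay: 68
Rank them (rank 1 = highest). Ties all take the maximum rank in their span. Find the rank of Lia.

Sorted (descending): 84, 76, 75, 74, 73, 73, 72, 72, 70, 69, 68
The 2 values of 73 occupy positions 5–6 → each gets rank 6.
The 2 values of 72 occupy positions 7–8 → each gets rank 8.
Lia has value 73 → rank 6.

6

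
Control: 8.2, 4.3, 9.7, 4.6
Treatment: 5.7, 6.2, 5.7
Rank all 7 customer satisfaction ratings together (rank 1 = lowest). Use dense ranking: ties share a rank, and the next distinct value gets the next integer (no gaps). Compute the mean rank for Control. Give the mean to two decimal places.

Sorted (ascending): 4.3, 4.6, 5.7, 5.7, 6.2, 8.2, 9.7
The 2 values of 5.7 share dense rank 3.
Remaining distinct values take the next consecutive integers.
Control values → pooled ranks: 8.2→5, 4.3→1, 9.7→6, 4.6→2
Mean rank = (5 + 1 + 6 + 2) / 4 = 3.50

3.50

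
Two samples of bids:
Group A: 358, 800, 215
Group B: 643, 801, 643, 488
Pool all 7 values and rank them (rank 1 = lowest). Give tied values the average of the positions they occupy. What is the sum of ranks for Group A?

Sorted (ascending): 215, 358, 488, 643, 643, 800, 801
The 2 values of 643 occupy positions 4–5 → average rank (4+5)/2 = 4.5.
Group A values → pooled ranks: 358→2, 800→6, 215→1
Rank sum = 2 + 6 + 1 = 9

9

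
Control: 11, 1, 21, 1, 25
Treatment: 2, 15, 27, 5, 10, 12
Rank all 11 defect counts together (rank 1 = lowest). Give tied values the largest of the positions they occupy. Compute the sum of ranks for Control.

Sorted (ascending): 1, 1, 2, 5, 10, 11, 12, 15, 21, 25, 27
The 2 values of 1 occupy positions 1–2 → each gets rank 2.
Control values → pooled ranks: 11→6, 1→2, 21→9, 1→2, 25→10
Rank sum = 6 + 2 + 9 + 2 + 10 = 29

29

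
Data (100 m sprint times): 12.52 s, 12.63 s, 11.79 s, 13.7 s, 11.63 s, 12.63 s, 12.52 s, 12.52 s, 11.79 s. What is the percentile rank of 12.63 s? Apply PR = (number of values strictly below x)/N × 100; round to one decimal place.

66.7

N = 9.
Strictly below 12.63: 6. Equal to 12.63: 2.
PR = 6/9 × 100 = 66.7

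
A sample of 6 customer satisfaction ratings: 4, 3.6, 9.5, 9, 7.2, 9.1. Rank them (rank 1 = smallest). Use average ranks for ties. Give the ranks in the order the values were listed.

2, 1, 6, 4, 3, 5

Sorted (ascending): 3.6, 4, 7.2, 9, 9.1, 9.5
No ties — each value takes its position as its rank.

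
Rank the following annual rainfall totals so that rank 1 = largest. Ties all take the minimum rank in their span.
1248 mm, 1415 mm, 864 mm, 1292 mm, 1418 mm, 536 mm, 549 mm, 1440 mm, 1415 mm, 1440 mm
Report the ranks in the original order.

7, 4, 8, 6, 3, 10, 9, 1, 4, 1

Sorted (descending): 1440, 1440, 1418, 1415, 1415, 1292, 1248, 864, 549, 536
The 2 values of 1440 occupy positions 1–2 → each gets rank 1.
The 2 values of 1415 occupy positions 4–5 → each gets rank 4.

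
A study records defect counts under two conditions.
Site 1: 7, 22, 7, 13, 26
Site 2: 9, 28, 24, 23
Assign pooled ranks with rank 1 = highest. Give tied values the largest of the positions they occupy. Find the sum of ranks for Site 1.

Sorted (descending): 28, 26, 24, 23, 22, 13, 9, 7, 7
The 2 values of 7 occupy positions 8–9 → each gets rank 9.
Site 1 values → pooled ranks: 7→9, 22→5, 7→9, 13→6, 26→2
Rank sum = 9 + 5 + 9 + 6 + 2 = 31

31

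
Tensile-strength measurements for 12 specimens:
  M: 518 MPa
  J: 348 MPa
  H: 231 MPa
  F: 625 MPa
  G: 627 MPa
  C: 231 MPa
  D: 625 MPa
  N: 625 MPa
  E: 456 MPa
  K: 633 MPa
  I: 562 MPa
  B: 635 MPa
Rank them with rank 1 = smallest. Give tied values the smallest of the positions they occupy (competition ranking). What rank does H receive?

Sorted (ascending): 231, 231, 348, 456, 518, 562, 625, 625, 625, 627, 633, 635
The 2 values of 231 occupy positions 1–2 → each gets rank 1.
The 3 values of 625 occupy positions 7–9 → each gets rank 7.
H has value 231 MPa → rank 1.

1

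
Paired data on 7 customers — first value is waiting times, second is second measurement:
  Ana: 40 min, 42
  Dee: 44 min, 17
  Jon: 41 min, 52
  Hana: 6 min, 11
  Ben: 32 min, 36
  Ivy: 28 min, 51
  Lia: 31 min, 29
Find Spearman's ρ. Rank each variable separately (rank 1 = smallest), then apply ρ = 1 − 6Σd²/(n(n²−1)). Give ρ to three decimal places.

0.250

Ranks of variable 1: 5, 7, 6, 1, 4, 2, 3
Ranks of variable 2: 5, 2, 7, 1, 4, 6, 3
d = r₁ − r₂: 0, 5, -1, 0, 0, -4, 0
d²: 0, 25, 1, 0, 0, 16, 0; Σd² = 42
ρ = 1 − 6·42/(7·48) = 1 − 252/336 = 0.250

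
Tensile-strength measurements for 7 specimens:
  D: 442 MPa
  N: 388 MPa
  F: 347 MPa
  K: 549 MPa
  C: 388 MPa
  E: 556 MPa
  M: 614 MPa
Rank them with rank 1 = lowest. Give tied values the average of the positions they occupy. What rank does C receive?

2.5

Sorted (ascending): 347, 388, 388, 442, 549, 556, 614
The 2 values of 388 occupy positions 2–3 → average rank (2+3)/2 = 2.5.
C has value 388 MPa → rank 2.5.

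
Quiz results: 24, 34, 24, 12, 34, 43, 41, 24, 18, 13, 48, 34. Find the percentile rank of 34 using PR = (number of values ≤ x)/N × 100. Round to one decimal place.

75.0

N = 12.
Strictly below 34: 6. Equal to 34: 3.
PR = 9/12 × 100 = 75.0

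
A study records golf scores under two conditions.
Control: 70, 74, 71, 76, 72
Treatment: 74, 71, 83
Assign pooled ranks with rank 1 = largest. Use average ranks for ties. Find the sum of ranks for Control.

25

Sorted (descending): 83, 76, 74, 74, 72, 71, 71, 70
The 2 values of 74 occupy positions 3–4 → average rank (3+4)/2 = 3.5.
The 2 values of 71 occupy positions 6–7 → average rank (6+7)/2 = 6.5.
Control values → pooled ranks: 70→8, 74→3.5, 71→6.5, 76→2, 72→5
Rank sum = 8 + 3.5 + 6.5 + 2 + 5 = 25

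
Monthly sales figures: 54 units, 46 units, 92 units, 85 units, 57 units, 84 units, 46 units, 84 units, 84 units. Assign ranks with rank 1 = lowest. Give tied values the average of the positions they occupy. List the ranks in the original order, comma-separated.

Sorted (ascending): 46, 46, 54, 57, 84, 84, 84, 85, 92
The 2 values of 46 occupy positions 1–2 → average rank (1+2)/2 = 1.5.
The 3 values of 84 occupy positions 5–7 → average rank 6.

3, 1.5, 9, 8, 4, 6, 1.5, 6, 6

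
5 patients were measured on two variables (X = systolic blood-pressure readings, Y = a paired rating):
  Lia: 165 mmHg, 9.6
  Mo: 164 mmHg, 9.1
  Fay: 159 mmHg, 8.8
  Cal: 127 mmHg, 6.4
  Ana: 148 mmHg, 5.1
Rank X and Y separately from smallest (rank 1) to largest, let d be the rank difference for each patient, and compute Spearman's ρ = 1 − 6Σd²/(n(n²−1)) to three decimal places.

Ranks of variable 1: 5, 4, 3, 1, 2
Ranks of variable 2: 5, 4, 3, 2, 1
d = r₁ − r₂: 0, 0, 0, -1, 1
d²: 0, 0, 0, 1, 1; Σd² = 2
ρ = 1 − 6·2/(5·24) = 1 − 12/120 = 0.900

0.900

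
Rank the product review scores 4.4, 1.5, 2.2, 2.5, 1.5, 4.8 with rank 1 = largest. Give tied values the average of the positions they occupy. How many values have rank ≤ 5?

4

Sorted (descending): 4.8, 4.4, 2.5, 2.2, 1.5, 1.5
The 2 values of 1.5 occupy positions 5–6 → average rank (5+6)/2 = 5.5.
Ranks ≤ 5: {1, 2, 3, 4} → 4 values.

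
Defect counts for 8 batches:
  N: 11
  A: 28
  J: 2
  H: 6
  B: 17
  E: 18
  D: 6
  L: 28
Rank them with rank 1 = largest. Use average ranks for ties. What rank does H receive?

6.5

Sorted (descending): 28, 28, 18, 17, 11, 6, 6, 2
The 2 values of 28 occupy positions 1–2 → average rank (1+2)/2 = 1.5.
The 2 values of 6 occupy positions 6–7 → average rank (6+7)/2 = 6.5.
H has value 6 → rank 6.5.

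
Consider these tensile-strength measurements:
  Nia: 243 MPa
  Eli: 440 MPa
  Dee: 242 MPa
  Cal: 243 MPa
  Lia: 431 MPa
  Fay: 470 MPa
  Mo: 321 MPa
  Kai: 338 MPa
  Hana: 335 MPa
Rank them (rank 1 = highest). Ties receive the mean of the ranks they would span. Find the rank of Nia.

Sorted (descending): 470, 440, 431, 338, 335, 321, 243, 243, 242
The 2 values of 243 occupy positions 7–8 → average rank (7+8)/2 = 7.5.
Nia has value 243 MPa → rank 7.5.

7.5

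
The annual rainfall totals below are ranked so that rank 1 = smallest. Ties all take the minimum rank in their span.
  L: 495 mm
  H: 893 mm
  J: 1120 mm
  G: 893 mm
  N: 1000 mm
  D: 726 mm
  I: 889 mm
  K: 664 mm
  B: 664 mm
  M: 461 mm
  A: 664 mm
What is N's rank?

Sorted (ascending): 461, 495, 664, 664, 664, 726, 889, 893, 893, 1000, 1120
The 3 values of 664 occupy positions 3–5 → each gets rank 3.
The 2 values of 893 occupy positions 8–9 → each gets rank 8.
N has value 1000 mm → rank 10.

10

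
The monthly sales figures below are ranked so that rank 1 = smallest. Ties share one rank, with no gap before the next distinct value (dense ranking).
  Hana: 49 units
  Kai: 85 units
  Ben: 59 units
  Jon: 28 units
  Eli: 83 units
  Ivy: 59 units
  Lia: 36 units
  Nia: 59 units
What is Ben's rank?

Sorted (ascending): 28, 36, 49, 59, 59, 59, 83, 85
The 3 values of 59 share dense rank 4.
Remaining distinct values take the next consecutive integers.
Ben has value 59 units → rank 4.

4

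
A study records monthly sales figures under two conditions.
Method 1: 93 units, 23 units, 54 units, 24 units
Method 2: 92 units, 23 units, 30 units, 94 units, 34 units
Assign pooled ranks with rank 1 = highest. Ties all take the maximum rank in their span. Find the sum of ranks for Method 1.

22

Sorted (descending): 94, 93, 92, 54, 34, 30, 24, 23, 23
The 2 values of 23 occupy positions 8–9 → each gets rank 9.
Method 1 values → pooled ranks: 93→2, 23→9, 54→4, 24→7
Rank sum = 2 + 9 + 4 + 7 = 22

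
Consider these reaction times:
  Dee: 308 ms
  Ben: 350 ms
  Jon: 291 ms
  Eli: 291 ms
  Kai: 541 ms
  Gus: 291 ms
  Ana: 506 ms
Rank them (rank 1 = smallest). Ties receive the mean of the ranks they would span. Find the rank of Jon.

2

Sorted (ascending): 291, 291, 291, 308, 350, 506, 541
The 3 values of 291 occupy positions 1–3 → average rank 2.
Jon has value 291 ms → rank 2.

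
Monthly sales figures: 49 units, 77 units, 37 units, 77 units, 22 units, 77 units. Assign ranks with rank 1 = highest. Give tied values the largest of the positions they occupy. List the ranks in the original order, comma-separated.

4, 3, 5, 3, 6, 3

Sorted (descending): 77, 77, 77, 49, 37, 22
The 3 values of 77 occupy positions 1–3 → each gets rank 3.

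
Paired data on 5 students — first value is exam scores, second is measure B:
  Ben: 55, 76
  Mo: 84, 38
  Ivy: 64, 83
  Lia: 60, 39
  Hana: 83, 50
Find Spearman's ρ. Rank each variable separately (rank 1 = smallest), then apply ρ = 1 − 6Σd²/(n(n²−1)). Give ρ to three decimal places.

-0.500

Ranks of variable 1: 1, 5, 3, 2, 4
Ranks of variable 2: 4, 1, 5, 2, 3
d = r₁ − r₂: -3, 4, -2, 0, 1
d²: 9, 16, 4, 0, 1; Σd² = 30
ρ = 1 − 6·30/(5·24) = 1 − 180/120 = -0.500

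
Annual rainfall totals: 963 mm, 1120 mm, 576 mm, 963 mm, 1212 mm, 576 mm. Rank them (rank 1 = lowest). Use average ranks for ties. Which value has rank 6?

1212

Sorted (ascending): 576, 576, 963, 963, 1120, 1212
The 2 values of 576 occupy positions 1–2 → average rank (1+2)/2 = 1.5.
The 2 values of 963 occupy positions 3–4 → average rank (3+4)/2 = 3.5.
Rank 6 → value 1212.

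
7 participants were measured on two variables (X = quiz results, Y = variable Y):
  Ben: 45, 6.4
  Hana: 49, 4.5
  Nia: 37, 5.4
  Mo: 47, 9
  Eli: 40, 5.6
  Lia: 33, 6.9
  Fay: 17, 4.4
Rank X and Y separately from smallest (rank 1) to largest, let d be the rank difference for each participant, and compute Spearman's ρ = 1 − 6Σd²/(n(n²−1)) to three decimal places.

0.250

Ranks of variable 1: 5, 7, 3, 6, 4, 2, 1
Ranks of variable 2: 5, 2, 3, 7, 4, 6, 1
d = r₁ − r₂: 0, 5, 0, -1, 0, -4, 0
d²: 0, 25, 0, 1, 0, 16, 0; Σd² = 42
ρ = 1 − 6·42/(7·48) = 1 − 252/336 = 0.250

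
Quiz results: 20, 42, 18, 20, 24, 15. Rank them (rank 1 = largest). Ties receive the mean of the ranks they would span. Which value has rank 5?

Sorted (descending): 42, 24, 20, 20, 18, 15
The 2 values of 20 occupy positions 3–4 → average rank (3+4)/2 = 3.5.
Rank 5 → value 18.

18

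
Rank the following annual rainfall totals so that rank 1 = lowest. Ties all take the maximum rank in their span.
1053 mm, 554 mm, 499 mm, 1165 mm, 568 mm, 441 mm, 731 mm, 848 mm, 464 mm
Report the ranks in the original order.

Sorted (ascending): 441, 464, 499, 554, 568, 731, 848, 1053, 1165
No ties — each value takes its position as its rank.

8, 4, 3, 9, 5, 1, 6, 7, 2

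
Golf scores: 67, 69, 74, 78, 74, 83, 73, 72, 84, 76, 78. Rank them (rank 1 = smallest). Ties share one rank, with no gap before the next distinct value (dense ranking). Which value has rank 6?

Sorted (ascending): 67, 69, 72, 73, 74, 74, 76, 78, 78, 83, 84
The 2 values of 74 share dense rank 5.
The 2 values of 78 share dense rank 7.
Remaining distinct values take the next consecutive integers.
Rank 6 → value 76.

76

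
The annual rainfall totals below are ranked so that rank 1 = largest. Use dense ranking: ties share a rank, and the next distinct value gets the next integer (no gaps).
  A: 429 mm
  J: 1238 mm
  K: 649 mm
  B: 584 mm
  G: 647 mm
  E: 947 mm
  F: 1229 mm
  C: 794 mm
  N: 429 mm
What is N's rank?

Sorted (descending): 1238, 1229, 947, 794, 649, 647, 584, 429, 429
The 2 values of 429 share dense rank 8.
Remaining distinct values take the next consecutive integers.
N has value 429 mm → rank 8.

8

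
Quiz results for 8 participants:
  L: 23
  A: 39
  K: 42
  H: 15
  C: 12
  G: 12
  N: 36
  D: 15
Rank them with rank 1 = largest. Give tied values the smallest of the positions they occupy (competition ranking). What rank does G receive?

7

Sorted (descending): 42, 39, 36, 23, 15, 15, 12, 12
The 2 values of 15 occupy positions 5–6 → each gets rank 5.
The 2 values of 12 occupy positions 7–8 → each gets rank 7.
G has value 12 → rank 7.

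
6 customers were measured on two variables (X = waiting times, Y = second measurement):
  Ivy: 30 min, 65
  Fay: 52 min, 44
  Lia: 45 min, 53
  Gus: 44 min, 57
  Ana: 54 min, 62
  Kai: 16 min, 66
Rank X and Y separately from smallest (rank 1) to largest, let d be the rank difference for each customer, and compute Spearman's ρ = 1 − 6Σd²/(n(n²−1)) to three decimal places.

-0.657

Ranks of variable 1: 2, 5, 4, 3, 6, 1
Ranks of variable 2: 5, 1, 2, 3, 4, 6
d = r₁ − r₂: -3, 4, 2, 0, 2, -5
d²: 9, 16, 4, 0, 4, 25; Σd² = 58
ρ = 1 − 6·58/(6·35) = 1 − 348/210 = -0.657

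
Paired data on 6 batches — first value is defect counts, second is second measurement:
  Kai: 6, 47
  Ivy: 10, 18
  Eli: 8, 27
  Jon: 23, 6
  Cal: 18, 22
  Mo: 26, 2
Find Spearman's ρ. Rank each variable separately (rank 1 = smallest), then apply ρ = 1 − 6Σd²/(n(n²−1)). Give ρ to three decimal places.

-0.943

Ranks of variable 1: 1, 3, 2, 5, 4, 6
Ranks of variable 2: 6, 3, 5, 2, 4, 1
d = r₁ − r₂: -5, 0, -3, 3, 0, 5
d²: 25, 0, 9, 9, 0, 25; Σd² = 68
ρ = 1 − 6·68/(6·35) = 1 − 408/210 = -0.943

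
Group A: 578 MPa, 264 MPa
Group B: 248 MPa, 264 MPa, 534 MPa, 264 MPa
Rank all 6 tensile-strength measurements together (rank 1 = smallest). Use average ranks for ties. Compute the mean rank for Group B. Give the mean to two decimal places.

Sorted (ascending): 248, 264, 264, 264, 534, 578
The 3 values of 264 occupy positions 2–4 → average rank 3.
Group B values → pooled ranks: 248→1, 264→3, 534→5, 264→3
Mean rank = (1 + 3 + 5 + 3) / 4 = 3.00

3.00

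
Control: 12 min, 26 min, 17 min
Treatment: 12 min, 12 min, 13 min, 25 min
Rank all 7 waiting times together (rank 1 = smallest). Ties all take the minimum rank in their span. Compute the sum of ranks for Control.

Sorted (ascending): 12, 12, 12, 13, 17, 25, 26
The 3 values of 12 occupy positions 1–3 → each gets rank 1.
Control values → pooled ranks: 12→1, 26→7, 17→5
Rank sum = 1 + 7 + 5 = 13

13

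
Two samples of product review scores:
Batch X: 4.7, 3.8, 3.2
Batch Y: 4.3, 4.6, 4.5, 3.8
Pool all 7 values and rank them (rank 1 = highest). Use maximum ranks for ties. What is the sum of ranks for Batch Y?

15

Sorted (descending): 4.7, 4.6, 4.5, 4.3, 3.8, 3.8, 3.2
The 2 values of 3.8 occupy positions 5–6 → each gets rank 6.
Batch Y values → pooled ranks: 4.3→4, 4.6→2, 4.5→3, 3.8→6
Rank sum = 4 + 2 + 3 + 6 = 15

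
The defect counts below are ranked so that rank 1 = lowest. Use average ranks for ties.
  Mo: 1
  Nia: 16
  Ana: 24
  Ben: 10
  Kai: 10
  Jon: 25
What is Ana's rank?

Sorted (ascending): 1, 10, 10, 16, 24, 25
The 2 values of 10 occupy positions 2–3 → average rank (2+3)/2 = 2.5.
Ana has value 24 → rank 5.

5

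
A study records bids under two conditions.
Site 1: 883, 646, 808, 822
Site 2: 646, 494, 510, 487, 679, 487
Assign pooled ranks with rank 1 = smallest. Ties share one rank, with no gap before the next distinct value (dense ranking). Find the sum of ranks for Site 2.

Sorted (ascending): 487, 487, 494, 510, 646, 646, 679, 808, 822, 883
The 2 values of 487 share dense rank 1.
The 2 values of 646 share dense rank 4.
Remaining distinct values take the next consecutive integers.
Site 2 values → pooled ranks: 646→4, 494→2, 510→3, 487→1, 679→5, 487→1
Rank sum = 4 + 2 + 3 + 1 + 5 + 1 = 16

16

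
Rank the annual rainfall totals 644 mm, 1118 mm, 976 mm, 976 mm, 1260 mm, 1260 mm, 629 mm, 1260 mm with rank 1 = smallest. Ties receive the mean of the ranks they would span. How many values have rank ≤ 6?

5

Sorted (ascending): 629, 644, 976, 976, 1118, 1260, 1260, 1260
The 2 values of 976 occupy positions 3–4 → average rank (3+4)/2 = 3.5.
The 3 values of 1260 occupy positions 6–8 → average rank 7.
Ranks ≤ 6: {1, 2, 3.5, 3.5, 5} → 5 values.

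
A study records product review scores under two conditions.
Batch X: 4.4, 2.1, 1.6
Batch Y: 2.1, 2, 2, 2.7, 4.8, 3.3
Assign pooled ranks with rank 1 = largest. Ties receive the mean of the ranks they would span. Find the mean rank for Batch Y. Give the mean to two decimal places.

Sorted (descending): 4.8, 4.4, 3.3, 2.7, 2.1, 2.1, 2, 2, 1.6
The 2 values of 2.1 occupy positions 5–6 → average rank (5+6)/2 = 5.5.
The 2 values of 2 occupy positions 7–8 → average rank (7+8)/2 = 7.5.
Batch Y values → pooled ranks: 2.1→5.5, 2→7.5, 2→7.5, 2.7→4, 4.8→1, 3.3→3
Mean rank = (5.5 + 7.5 + 7.5 + 4 + 1 + 3) / 6 = 4.75

4.75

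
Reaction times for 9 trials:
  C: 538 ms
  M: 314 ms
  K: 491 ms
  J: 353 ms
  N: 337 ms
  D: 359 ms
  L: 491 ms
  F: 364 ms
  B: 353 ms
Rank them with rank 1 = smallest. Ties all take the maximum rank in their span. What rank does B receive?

Sorted (ascending): 314, 337, 353, 353, 359, 364, 491, 491, 538
The 2 values of 353 occupy positions 3–4 → each gets rank 4.
The 2 values of 491 occupy positions 7–8 → each gets rank 8.
B has value 353 ms → rank 4.

4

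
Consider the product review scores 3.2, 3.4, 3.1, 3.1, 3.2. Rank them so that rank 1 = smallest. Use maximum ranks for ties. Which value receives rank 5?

3.4

Sorted (ascending): 3.1, 3.1, 3.2, 3.2, 3.4
The 2 values of 3.1 occupy positions 1–2 → each gets rank 2.
The 2 values of 3.2 occupy positions 3–4 → each gets rank 4.
Rank 5 → value 3.4.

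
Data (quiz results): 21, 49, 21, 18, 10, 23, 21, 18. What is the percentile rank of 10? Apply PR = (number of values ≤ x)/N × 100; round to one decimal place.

N = 8.
Strictly below 10: 0. Equal to 10: 1.
PR = 1/8 × 100 = 12.5

12.5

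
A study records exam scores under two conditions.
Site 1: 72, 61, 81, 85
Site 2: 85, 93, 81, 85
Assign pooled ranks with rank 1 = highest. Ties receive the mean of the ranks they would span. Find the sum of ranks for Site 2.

12.5

Sorted (descending): 93, 85, 85, 85, 81, 81, 72, 61
The 3 values of 85 occupy positions 2–4 → average rank 3.
The 2 values of 81 occupy positions 5–6 → average rank (5+6)/2 = 5.5.
Site 2 values → pooled ranks: 85→3, 93→1, 81→5.5, 85→3
Rank sum = 3 + 1 + 5.5 + 3 = 12.5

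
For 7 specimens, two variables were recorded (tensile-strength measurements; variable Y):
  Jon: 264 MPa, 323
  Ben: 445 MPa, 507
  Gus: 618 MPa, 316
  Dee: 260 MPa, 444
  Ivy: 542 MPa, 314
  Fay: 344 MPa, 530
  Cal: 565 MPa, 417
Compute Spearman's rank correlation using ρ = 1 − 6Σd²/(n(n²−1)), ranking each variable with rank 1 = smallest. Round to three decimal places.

Ranks of variable 1: 2, 4, 7, 1, 5, 3, 6
Ranks of variable 2: 3, 6, 2, 5, 1, 7, 4
d = r₁ − r₂: -1, -2, 5, -4, 4, -4, 2
d²: 1, 4, 25, 16, 16, 16, 4; Σd² = 82
ρ = 1 − 6·82/(7·48) = 1 − 492/336 = -0.464

-0.464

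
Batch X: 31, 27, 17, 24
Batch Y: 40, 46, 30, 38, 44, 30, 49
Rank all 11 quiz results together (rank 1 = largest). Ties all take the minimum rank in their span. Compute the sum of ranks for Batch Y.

29

Sorted (descending): 49, 46, 44, 40, 38, 31, 30, 30, 27, 24, 17
The 2 values of 30 occupy positions 7–8 → each gets rank 7.
Batch Y values → pooled ranks: 40→4, 46→2, 30→7, 38→5, 44→3, 30→7, 49→1
Rank sum = 4 + 2 + 7 + 5 + 3 + 7 + 1 = 29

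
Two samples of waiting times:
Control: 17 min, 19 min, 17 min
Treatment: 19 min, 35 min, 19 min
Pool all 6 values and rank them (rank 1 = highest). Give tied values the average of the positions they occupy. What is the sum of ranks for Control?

14

Sorted (descending): 35, 19, 19, 19, 17, 17
The 3 values of 19 occupy positions 2–4 → average rank 3.
The 2 values of 17 occupy positions 5–6 → average rank (5+6)/2 = 5.5.
Control values → pooled ranks: 17→5.5, 19→3, 17→5.5
Rank sum = 5.5 + 3 + 5.5 = 14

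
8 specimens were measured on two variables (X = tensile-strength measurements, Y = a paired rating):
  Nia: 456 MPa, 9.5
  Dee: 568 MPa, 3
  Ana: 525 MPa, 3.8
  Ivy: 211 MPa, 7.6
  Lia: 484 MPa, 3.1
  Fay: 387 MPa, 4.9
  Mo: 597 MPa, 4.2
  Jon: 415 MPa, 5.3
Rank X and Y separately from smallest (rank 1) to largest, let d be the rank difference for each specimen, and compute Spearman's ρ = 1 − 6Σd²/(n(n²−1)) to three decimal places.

-0.667

Ranks of variable 1: 4, 7, 6, 1, 5, 2, 8, 3
Ranks of variable 2: 8, 1, 3, 7, 2, 5, 4, 6
d = r₁ − r₂: -4, 6, 3, -6, 3, -3, 4, -3
d²: 16, 36, 9, 36, 9, 9, 16, 9; Σd² = 140
ρ = 1 − 6·140/(8·63) = 1 − 840/504 = -0.667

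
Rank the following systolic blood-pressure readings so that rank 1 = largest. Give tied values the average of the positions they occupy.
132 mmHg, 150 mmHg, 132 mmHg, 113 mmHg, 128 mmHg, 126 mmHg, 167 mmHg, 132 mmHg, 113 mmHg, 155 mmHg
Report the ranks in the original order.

Sorted (descending): 167, 155, 150, 132, 132, 132, 128, 126, 113, 113
The 3 values of 132 occupy positions 4–6 → average rank 5.
The 2 values of 113 occupy positions 9–10 → average rank (9+10)/2 = 9.5.

5, 3, 5, 9.5, 7, 8, 1, 5, 9.5, 2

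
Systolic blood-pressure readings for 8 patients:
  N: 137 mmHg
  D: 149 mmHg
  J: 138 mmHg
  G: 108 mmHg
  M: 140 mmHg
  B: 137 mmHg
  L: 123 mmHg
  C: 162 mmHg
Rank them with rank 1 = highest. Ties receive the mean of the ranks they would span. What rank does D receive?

Sorted (descending): 162, 149, 140, 138, 137, 137, 123, 108
The 2 values of 137 occupy positions 5–6 → average rank (5+6)/2 = 5.5.
D has value 149 mmHg → rank 2.

2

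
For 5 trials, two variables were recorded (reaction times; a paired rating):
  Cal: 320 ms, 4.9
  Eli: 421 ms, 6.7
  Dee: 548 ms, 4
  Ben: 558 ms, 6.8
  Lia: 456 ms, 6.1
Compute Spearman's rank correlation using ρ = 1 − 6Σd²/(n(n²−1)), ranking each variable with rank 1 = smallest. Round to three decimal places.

0.300

Ranks of variable 1: 1, 2, 4, 5, 3
Ranks of variable 2: 2, 4, 1, 5, 3
d = r₁ − r₂: -1, -2, 3, 0, 0
d²: 1, 4, 9, 0, 0; Σd² = 14
ρ = 1 − 6·14/(5·24) = 1 − 84/120 = 0.300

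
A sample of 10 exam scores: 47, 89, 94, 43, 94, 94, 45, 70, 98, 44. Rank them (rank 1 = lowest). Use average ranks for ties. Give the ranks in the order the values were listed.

4, 6, 8, 1, 8, 8, 3, 5, 10, 2

Sorted (ascending): 43, 44, 45, 47, 70, 89, 94, 94, 94, 98
The 3 values of 94 occupy positions 7–9 → average rank 8.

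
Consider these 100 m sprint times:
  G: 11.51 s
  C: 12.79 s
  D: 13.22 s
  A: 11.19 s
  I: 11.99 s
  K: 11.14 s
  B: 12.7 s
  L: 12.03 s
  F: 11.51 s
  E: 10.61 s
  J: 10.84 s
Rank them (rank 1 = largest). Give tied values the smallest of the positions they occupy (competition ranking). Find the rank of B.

3

Sorted (descending): 13.22, 12.79, 12.7, 12.03, 11.99, 11.51, 11.51, 11.19, 11.14, 10.84, 10.61
The 2 values of 11.51 occupy positions 6–7 → each gets rank 6.
B has value 12.7 s → rank 3.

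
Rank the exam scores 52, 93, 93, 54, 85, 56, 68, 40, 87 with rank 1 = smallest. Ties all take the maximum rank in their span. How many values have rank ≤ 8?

7

Sorted (ascending): 40, 52, 54, 56, 68, 85, 87, 93, 93
The 2 values of 93 occupy positions 8–9 → each gets rank 9.
Ranks ≤ 8: {1, 2, 3, 4, 5, 6, 7} → 7 values.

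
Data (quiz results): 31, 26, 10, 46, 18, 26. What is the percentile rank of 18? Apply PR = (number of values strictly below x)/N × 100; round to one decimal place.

16.7

N = 6.
Strictly below 18: 1. Equal to 18: 1.
PR = 1/6 × 100 = 16.7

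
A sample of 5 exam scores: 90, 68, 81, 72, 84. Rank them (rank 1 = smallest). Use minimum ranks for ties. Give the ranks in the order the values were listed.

5, 1, 3, 2, 4

Sorted (ascending): 68, 72, 81, 84, 90
No ties — each value takes its position as its rank.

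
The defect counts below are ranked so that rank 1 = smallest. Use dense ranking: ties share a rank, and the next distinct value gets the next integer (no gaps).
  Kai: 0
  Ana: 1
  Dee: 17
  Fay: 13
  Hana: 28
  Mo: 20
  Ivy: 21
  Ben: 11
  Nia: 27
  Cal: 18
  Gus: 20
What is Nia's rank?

9

Sorted (ascending): 0, 1, 11, 13, 17, 18, 20, 20, 21, 27, 28
The 2 values of 20 share dense rank 7.
Remaining distinct values take the next consecutive integers.
Nia has value 27 → rank 9.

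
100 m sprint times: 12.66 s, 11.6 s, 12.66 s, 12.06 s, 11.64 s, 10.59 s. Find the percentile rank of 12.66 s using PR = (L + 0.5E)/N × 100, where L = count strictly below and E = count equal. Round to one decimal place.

N = 6.
Strictly below 12.66: 4. Equal to 12.66: 2.
PR = (4 + 0.5·2)/6 × 100 = 83.3

83.3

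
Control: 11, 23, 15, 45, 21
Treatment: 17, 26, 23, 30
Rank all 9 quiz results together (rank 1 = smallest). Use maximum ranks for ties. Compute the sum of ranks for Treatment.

Sorted (ascending): 11, 15, 17, 21, 23, 23, 26, 30, 45
The 2 values of 23 occupy positions 5–6 → each gets rank 6.
Treatment values → pooled ranks: 17→3, 26→7, 23→6, 30→8
Rank sum = 3 + 7 + 6 + 8 = 24

24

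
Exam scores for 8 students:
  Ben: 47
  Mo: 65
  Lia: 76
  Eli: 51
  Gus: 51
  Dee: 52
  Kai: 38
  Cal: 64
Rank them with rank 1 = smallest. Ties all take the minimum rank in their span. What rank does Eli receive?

Sorted (ascending): 38, 47, 51, 51, 52, 64, 65, 76
The 2 values of 51 occupy positions 3–4 → each gets rank 3.
Eli has value 51 → rank 3.

3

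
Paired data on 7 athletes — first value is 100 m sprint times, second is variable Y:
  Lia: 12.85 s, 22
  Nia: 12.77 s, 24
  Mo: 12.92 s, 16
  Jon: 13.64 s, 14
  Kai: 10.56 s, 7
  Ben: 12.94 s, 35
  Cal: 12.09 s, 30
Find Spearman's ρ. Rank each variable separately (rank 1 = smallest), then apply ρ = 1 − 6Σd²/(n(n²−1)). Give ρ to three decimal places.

0.107

Ranks of variable 1: 4, 3, 5, 7, 1, 6, 2
Ranks of variable 2: 4, 5, 3, 2, 1, 7, 6
d = r₁ − r₂: 0, -2, 2, 5, 0, -1, -4
d²: 0, 4, 4, 25, 0, 1, 16; Σd² = 50
ρ = 1 − 6·50/(7·48) = 1 − 300/336 = 0.107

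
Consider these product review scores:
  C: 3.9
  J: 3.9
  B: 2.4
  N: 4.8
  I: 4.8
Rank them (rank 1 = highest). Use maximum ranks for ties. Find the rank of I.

2

Sorted (descending): 4.8, 4.8, 3.9, 3.9, 2.4
The 2 values of 4.8 occupy positions 1–2 → each gets rank 2.
The 2 values of 3.9 occupy positions 3–4 → each gets rank 4.
I has value 4.8 → rank 2.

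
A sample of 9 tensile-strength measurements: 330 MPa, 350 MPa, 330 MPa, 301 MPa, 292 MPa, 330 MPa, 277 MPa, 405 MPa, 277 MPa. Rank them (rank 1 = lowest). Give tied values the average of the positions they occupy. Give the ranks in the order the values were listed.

6, 8, 6, 4, 3, 6, 1.5, 9, 1.5

Sorted (ascending): 277, 277, 292, 301, 330, 330, 330, 350, 405
The 2 values of 277 occupy positions 1–2 → average rank (1+2)/2 = 1.5.
The 3 values of 330 occupy positions 5–7 → average rank 6.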